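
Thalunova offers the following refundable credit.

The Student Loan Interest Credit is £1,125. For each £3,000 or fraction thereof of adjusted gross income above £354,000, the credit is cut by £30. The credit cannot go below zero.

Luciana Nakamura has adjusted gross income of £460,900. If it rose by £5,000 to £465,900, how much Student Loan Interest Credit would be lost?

At £460,900 — income exceeds £354,000 by £106,900, which is 36 full-or-partial £3,000 increments; reduction = 36 × £30 = £1,080, leaving £45.
At £465,900 — income exceeds £354,000 by £111,900 → 38 increments × £30 = £1,140 ≥ base, so the credit is £0.
Lost: £45 − £0 = £45.

£45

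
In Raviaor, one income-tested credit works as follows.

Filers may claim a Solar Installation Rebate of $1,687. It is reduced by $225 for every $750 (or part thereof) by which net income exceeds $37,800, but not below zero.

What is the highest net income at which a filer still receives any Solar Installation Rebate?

$43,050

After 7 increments the reduction is 7 × $225 = $1,575, leaving $112; one more increment wipes it out. Increment 7 ends at excess 7 × $750 = $5,250, so the highest qualifying income is $37,800 + $5,250 = $43,050.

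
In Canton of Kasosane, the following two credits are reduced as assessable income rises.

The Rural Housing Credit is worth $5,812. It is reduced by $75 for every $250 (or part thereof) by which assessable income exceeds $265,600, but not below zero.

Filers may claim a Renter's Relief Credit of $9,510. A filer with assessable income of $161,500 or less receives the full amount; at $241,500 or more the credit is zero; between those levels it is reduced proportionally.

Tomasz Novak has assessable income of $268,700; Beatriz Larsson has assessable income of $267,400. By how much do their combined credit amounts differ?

$375

Tomasz ($268,700): Rural Housing Credit: income exceeds $265,600 by $3,100, which is 13 full-or-partial $250 increments; reduction = 13 × $75 = $975, leaving $4,837. Renter's Relief Credit: $268,700 is at or above $241,500, so the credit is $0. total $4,837 + $0 = $4,837
Beatriz ($267,400): Rural Housing Credit: income exceeds $265,600 by $1,800, which is 8 full-or-partial $250 increments; reduction = 8 × $75 = $600, leaving $5,212. Renter's Relief Credit: $267,400 is at or above $241,500, so the credit is $0. total $5,212 + $0 = $5,212
Difference: |$4,837 − $5,212| = $375.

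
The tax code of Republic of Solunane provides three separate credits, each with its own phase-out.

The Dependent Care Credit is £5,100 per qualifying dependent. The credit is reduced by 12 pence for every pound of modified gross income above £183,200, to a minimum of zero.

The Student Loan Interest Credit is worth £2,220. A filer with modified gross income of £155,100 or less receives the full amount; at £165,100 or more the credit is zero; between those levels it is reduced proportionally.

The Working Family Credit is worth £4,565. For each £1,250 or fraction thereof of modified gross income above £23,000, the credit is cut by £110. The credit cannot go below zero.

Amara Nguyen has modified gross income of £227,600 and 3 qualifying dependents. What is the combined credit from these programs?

Dependent Care Credit: base = 3 × £5,100 = £15,300. 12% of the £44,400 excess over £183,200 is £5,328; credit = £15,300 − £5,328 = £9,972.
Student Loan Interest Credit: £227,600 is at or above £165,100, so the credit is £0.
Working Family Credit: income exceeds £23,000 by £204,600 → 164 increments × £110 = £18,040 ≥ base, so the credit is £0.
Total: £9,972 + £0 + £0 = £9,972.

£9,972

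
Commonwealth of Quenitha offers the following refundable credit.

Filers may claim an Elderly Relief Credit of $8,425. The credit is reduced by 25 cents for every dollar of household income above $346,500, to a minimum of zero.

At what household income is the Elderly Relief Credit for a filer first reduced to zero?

$380,200

The credit falls by 25% of each dollar above $346,500, so it reaches zero when the excess is $8,425 / 25% = $33,700: income = $346,500 + $33,700 = $380,200.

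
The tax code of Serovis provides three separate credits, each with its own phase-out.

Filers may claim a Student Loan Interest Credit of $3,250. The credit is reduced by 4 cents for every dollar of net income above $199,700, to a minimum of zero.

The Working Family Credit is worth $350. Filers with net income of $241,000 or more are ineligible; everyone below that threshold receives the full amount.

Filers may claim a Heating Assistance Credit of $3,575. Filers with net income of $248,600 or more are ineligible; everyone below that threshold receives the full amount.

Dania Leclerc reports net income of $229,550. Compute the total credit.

Student Loan Interest Credit: 4% of the $29,850 excess over $199,700 is $1,194; credit = $3,250 − $1,194 = $2,056.
Working Family Credit: $229,550 is below the $241,000 cutoff, so the full $350 applies.
Heating Assistance Credit: $229,550 is below the $248,600 cutoff, so the full $3,575 applies.
Total: $2,056 + $350 + $3,575 = $5,981.

$5,981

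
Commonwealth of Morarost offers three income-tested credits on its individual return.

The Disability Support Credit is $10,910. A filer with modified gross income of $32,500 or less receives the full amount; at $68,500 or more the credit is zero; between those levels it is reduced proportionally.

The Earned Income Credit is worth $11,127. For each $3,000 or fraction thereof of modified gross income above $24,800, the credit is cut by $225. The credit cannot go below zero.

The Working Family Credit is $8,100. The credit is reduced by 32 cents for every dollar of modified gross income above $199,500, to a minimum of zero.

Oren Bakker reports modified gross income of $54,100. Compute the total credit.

$21,341

Disability Support Credit: $54,100 is $21,600 into a $36,000 phase-out range, leaving 14,400/36,000 of the credit: $10,910 × 14,400/36,000 = $4,364.
Earned Income Credit: income exceeds $24,800 by $29,300, which is 10 full-or-partial $3,000 increments; reduction = 10 × $225 = $2,250, leaving $8,877.
Working Family Credit: $54,100 is at or below the $199,500 threshold, so the full $8,100 applies.
Total: $4,364 + $8,877 + $8,100 = $21,341.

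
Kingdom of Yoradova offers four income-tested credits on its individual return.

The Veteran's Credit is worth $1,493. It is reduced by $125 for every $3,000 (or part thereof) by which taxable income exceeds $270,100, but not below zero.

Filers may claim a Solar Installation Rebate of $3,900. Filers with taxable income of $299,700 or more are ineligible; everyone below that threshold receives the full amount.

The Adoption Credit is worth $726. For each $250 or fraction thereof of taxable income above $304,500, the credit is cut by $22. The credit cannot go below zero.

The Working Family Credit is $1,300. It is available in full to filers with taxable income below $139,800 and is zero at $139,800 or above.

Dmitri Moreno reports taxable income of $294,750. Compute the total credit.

$4,994

Veteran's Credit: income exceeds $270,100 by $24,650, which is 9 full-or-partial $3,000 increments; reduction = 9 × $125 = $1,125, leaving $368.
Solar Installation Rebate: $294,750 is below the $299,700 cutoff, so the full $3,900 applies.
Adoption Credit: $294,750 is at or below the $304,500 threshold, so the full $726 applies.
Working Family Credit: $294,750 meets or exceeds the $139,800 cutoff, so the credit is $0.
Total: $368 + $3,900 + $726 + $0 = $4,994.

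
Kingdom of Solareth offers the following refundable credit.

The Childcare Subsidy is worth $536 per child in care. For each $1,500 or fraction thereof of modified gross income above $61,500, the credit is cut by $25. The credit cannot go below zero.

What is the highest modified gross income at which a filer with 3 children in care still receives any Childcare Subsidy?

Full credit = 3 × $536 = $1,608.
After 64 increments the reduction is 64 × $25 = $1,600, leaving $8; one more increment wipes it out. Increment 64 ends at excess 64 × $1,500 = $96,000, so the highest qualifying income is $61,500 + $96,000 = $157,500.

$157,500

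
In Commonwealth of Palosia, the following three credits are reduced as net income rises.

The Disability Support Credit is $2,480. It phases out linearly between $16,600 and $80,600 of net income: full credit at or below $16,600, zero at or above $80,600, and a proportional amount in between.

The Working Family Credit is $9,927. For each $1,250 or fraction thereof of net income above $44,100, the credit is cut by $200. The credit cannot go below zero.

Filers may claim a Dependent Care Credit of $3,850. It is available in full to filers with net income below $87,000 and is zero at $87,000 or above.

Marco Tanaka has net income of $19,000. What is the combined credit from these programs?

Disability Support Credit: $19,000 is $2,400 into a $64,000 phase-out range, leaving 61,600/64,000 of the credit: $2,480 × 61,600/64,000 = $2,387.
Working Family Credit: $19,000 is at or below the $44,100 threshold, so the full $9,927 applies.
Dependent Care Credit: $19,000 is below the $87,000 cutoff, so the full $3,850 applies.
Total: $2,387 + $9,927 + $3,850 = $16,164.

$16,164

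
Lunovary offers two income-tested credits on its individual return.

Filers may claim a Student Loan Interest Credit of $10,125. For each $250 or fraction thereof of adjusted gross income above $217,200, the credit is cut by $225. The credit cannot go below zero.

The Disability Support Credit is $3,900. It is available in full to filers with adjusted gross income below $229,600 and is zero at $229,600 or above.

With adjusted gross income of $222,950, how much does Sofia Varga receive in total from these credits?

Student Loan Interest Credit: income exceeds $217,200 by $5,750, which is 23 full-or-partial $250 increments; reduction = 23 × $225 = $5,175, leaving $4,950.
Disability Support Credit: $222,950 is below the $229,600 cutoff, so the full $3,900 applies.
Total: $4,950 + $3,900 = $8,850.

$8,850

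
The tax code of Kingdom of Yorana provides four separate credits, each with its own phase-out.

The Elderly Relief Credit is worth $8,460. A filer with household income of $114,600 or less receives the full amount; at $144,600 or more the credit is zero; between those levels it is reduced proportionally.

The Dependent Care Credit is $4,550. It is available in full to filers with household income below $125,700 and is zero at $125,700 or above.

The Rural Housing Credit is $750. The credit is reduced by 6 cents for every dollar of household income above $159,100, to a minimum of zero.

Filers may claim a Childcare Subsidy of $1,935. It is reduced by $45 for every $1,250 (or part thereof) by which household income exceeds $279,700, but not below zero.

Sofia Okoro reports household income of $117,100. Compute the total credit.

$14,990

Elderly Relief Credit: $117,100 is $2,500 into a $30,000 phase-out range, leaving 27,500/30,000 of the credit: $8,460 × 27,500/30,000 = $7,755.
Dependent Care Credit: $117,100 is below the $125,700 cutoff, so the full $4,550 applies.
Rural Housing Credit: $117,100 is at or below the $159,100 threshold, so the full $750 applies.
Childcare Subsidy: $117,100 is at or below the $279,700 threshold, so the full $1,935 applies.
Total: $7,755 + $4,550 + $750 + $1,935 = $14,990.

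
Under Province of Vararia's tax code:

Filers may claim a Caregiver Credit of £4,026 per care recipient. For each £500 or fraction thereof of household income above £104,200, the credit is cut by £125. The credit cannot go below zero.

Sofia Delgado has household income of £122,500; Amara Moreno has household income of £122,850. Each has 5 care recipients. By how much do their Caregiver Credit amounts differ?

£125

Sofia (£122,500): Caregiver Credit: base = 5 × £4,026 = £20,130. income exceeds £104,200 by £18,300, which is 37 full-or-partial £500 increments; reduction = 37 × £125 = £4,625, leaving £15,505.
Amara (£122,850): Caregiver Credit: base = 5 × £4,026 = £20,130. income exceeds £104,200 by £18,650, which is 38 full-or-partial £500 increments; reduction = 38 × £125 = £4,750, leaving £15,380.
Difference: |£15,505 − £15,380| = £125.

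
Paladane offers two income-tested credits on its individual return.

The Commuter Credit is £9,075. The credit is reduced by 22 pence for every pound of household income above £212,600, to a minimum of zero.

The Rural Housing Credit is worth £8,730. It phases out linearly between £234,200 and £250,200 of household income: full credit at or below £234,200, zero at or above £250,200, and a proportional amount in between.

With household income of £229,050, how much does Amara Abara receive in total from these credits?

Commuter Credit: 22% of the £16,450 excess over £212,600 is £3,619; credit = £9,075 − £3,619 = £5,456.
Rural Housing Credit: £229,050 is at or below the £234,200 threshold, so the full £8,730 applies.
Total: £5,456 + £8,730 = £14,186.

£14,186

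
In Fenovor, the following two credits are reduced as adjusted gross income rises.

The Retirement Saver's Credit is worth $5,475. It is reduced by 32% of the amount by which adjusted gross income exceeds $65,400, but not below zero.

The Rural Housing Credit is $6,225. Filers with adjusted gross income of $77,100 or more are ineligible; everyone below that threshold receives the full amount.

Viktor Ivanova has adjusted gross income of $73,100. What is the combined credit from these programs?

Retirement Saver's Credit: 32% of the $7,700 excess over $65,400 is $2,464; credit = $5,475 − $2,464 = $3,011.
Rural Housing Credit: $73,100 is below the $77,100 cutoff, so the full $6,225 applies.
Total: $3,011 + $6,225 = $9,236.

$9,236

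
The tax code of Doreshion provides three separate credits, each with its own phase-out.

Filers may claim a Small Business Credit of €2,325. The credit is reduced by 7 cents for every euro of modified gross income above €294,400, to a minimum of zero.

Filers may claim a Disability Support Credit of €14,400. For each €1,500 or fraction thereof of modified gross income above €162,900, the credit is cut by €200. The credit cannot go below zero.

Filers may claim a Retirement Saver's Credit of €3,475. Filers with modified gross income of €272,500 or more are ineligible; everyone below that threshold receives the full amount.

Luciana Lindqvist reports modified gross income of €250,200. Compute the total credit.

€8,400

Small Business Credit: €250,200 is at or below the €294,400 threshold, so the full €2,325 applies.
Disability Support Credit: income exceeds €162,900 by €87,300, which is 59 full-or-partial €1,500 increments; reduction = 59 × €200 = €11,800, leaving €2,600.
Retirement Saver's Credit: €250,200 is below the €272,500 cutoff, so the full €3,475 applies.
Total: €2,325 + €2,600 + €3,475 = €8,400.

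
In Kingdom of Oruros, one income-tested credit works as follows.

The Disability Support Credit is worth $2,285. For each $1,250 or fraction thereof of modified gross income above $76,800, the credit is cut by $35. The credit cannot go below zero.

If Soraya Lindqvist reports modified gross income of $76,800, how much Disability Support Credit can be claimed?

Disability Support Credit: $76,800 is at or below the $76,800 threshold, so the full $2,285 applies.

$2,285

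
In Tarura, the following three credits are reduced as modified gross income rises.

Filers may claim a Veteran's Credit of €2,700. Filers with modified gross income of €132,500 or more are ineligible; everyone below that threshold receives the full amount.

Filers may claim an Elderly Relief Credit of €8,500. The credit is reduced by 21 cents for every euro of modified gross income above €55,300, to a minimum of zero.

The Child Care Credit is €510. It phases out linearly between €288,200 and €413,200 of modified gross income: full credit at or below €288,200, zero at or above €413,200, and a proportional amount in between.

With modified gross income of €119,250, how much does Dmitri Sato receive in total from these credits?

€3,210

Veteran's Credit: €119,250 is below the €132,500 cutoff, so the full €2,700 applies.
Elderly Relief Credit: 21% of the €63,950 excess over €55,300 is €13,429.50 ≥ base, so the credit is €0.
Child Care Credit: €119,250 is at or below the €288,200 threshold, so the full €510 applies.
Total: €2,700 + €0 + €510 = €3,210.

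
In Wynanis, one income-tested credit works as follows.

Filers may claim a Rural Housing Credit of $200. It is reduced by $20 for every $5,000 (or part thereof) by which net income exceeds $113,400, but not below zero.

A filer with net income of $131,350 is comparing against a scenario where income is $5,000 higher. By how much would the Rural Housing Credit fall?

At $131,350 — income exceeds $113,400 by $17,950, which is 4 full-or-partial $5,000 increments; reduction = 4 × $20 = $80, leaving $120.
At $136,350 — income exceeds $113,400 by $22,950, which is 5 full-or-partial $5,000 increments; reduction = 5 × $20 = $100, leaving $100.
Lost: $120 − $100 = $20.

$20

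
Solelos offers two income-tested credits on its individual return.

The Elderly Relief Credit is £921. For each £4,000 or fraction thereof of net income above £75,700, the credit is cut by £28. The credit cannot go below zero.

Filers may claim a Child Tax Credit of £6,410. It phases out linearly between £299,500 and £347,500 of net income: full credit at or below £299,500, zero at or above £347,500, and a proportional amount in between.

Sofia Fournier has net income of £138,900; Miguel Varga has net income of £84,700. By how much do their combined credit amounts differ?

£364

Sofia (£138,900): Elderly Relief Credit: income exceeds £75,700 by £63,200, which is 16 full-or-partial £4,000 increments; reduction = 16 × £28 = £448, leaving £473. Child Tax Credit: £138,900 is at or below the £299,500 threshold, so the full £6,410 applies. total £473 + £6,410 = £6,883
Miguel (£84,700): Elderly Relief Credit: income exceeds £75,700 by £9,000, which is 3 full-or-partial £4,000 increments; reduction = 3 × £28 = £84, leaving £837. Child Tax Credit: £84,700 is at or below the £299,500 threshold, so the full £6,410 applies. total £837 + £6,410 = £7,247
Difference: |£6,883 − £7,247| = £364.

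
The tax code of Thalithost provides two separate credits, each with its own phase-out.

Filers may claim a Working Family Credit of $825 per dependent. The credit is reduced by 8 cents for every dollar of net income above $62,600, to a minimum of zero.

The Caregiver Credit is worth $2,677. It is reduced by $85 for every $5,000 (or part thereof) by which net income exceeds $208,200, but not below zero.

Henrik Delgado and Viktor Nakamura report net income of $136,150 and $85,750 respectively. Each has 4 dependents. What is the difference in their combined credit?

Henrik ($136,150): Working Family Credit: base = 4 × $825 = $3,300. 8% of the $73,550 excess over $62,600 is $5,884 ≥ base, so the credit is $0. Caregiver Credit: $136,150 is at or below the $208,200 threshold, so the full $2,677 applies. total $0 + $2,677 = $2,677
Viktor ($85,750): Working Family Credit: base = 4 × $825 = $3,300. 8% of the $23,150 excess over $62,600 is $1,852; credit = $3,300 − $1,852 = $1,448. Caregiver Credit: $85,750 is at or below the $208,200 threshold, so the full $2,677 applies. total $1,448 + $2,677 = $4,125
Difference: |$2,677 − $4,125| = $1,448.

$1,448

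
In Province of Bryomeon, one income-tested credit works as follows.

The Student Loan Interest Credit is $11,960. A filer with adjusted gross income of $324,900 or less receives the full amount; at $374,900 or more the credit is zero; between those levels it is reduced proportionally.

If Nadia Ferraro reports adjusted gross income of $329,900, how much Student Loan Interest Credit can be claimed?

Student Loan Interest Credit: $329,900 is $5,000 into a $50,000 phase-out range, leaving 45,000/50,000 of the credit: $11,960 × 45,000/50,000 = $10,764.

$10,764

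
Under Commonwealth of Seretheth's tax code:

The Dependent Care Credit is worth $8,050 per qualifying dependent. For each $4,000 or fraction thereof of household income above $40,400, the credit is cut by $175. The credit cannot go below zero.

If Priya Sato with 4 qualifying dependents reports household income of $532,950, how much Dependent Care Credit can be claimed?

Dependent Care Credit: base = 4 × $8,050 = $32,200. income exceeds $40,400 by $492,550, which is 124 full-or-partial $4,000 increments; reduction = 124 × $175 = $21,700, leaving $10,500.

$10,500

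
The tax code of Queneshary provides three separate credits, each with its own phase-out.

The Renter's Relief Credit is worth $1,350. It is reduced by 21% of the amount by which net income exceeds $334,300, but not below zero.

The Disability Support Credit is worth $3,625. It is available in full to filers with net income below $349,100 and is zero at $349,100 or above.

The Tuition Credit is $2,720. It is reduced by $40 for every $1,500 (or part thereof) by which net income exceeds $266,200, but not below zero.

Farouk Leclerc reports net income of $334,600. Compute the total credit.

Renter's Relief Credit: 21% of the $300 excess over $334,300 is $63; credit = $1,350 − $63 = $1,287.
Disability Support Credit: $334,600 is below the $349,100 cutoff, so the full $3,625 applies.
Tuition Credit: income exceeds $266,200 by $68,400, which is 46 full-or-partial $1,500 increments; reduction = 46 × $40 = $1,840, leaving $880.
Total: $1,287 + $3,625 + $880 = $5,792.

$5,792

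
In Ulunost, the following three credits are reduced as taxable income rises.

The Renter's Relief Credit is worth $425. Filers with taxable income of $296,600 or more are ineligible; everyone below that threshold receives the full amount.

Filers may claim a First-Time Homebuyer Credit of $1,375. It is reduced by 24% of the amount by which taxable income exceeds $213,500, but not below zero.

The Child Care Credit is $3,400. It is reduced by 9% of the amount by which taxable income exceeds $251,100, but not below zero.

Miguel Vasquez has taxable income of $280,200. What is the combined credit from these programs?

Renter's Relief Credit: $280,200 is below the $296,600 cutoff, so the full $425 applies.
First-Time Homebuyer Credit: 24% of the $66,700 excess over $213,500 is $16,008 ≥ base, so the credit is $0.
Child Care Credit: 9% of the $29,100 excess over $251,100 is $2,619; credit = $3,400 − $2,619 = $781.
Total: $425 + $0 + $781 = $1,206.

$1,206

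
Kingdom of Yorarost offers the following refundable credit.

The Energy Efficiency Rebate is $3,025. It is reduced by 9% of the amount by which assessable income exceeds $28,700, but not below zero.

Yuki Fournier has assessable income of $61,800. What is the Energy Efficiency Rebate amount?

$46

Energy Efficiency Rebate: 9% of the $33,100 excess over $28,700 is $2,979; credit = $3,025 − $2,979 = $46.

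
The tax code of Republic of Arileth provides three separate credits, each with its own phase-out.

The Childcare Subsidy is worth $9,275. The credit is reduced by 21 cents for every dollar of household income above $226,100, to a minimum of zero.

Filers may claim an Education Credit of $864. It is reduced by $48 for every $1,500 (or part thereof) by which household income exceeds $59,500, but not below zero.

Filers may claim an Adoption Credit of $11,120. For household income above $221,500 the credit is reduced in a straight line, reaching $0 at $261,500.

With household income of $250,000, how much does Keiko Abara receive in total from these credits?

$7,453

Childcare Subsidy: 21% of the $23,900 excess over $226,100 is $5,019; credit = $9,275 − $5,019 = $4,256.
Education Credit: income exceeds $59,500 by $190,500 → 127 increments × $48 = $6,096 ≥ base, so the credit is $0.
Adoption Credit: $250,000 is $28,500 into a $40,000 phase-out range, leaving 11,500/40,000 of the credit: $11,120 × 11,500/40,000 = $3,197.
Total: $4,256 + $0 + $3,197 = $7,453.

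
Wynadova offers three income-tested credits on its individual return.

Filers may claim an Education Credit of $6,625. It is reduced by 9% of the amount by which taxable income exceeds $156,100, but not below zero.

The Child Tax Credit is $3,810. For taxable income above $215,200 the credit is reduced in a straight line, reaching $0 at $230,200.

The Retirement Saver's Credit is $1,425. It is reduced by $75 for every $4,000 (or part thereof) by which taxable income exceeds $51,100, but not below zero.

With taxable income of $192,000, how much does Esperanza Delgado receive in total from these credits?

$7,204

Education Credit: 9% of the $35,900 excess over $156,100 is $3,231; credit = $6,625 − $3,231 = $3,394.
Child Tax Credit: $192,000 is at or below the $215,200 threshold, so the full $3,810 applies.
Retirement Saver's Credit: income exceeds $51,100 by $140,900 → 36 increments × $75 = $2,700 ≥ base, so the credit is $0.
Total: $3,394 + $3,810 + $0 = $7,204.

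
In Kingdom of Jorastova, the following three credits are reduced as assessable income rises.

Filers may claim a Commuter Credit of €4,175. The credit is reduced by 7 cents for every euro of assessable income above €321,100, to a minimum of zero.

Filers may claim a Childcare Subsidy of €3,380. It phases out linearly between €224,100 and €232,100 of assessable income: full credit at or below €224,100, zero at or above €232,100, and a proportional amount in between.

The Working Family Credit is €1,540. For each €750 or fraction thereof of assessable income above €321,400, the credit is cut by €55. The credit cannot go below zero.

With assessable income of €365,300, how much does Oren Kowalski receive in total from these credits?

Commuter Credit: 7% of the €44,200 excess over €321,100 is €3,094; credit = €4,175 − €3,094 = €1,081.
Childcare Subsidy: €365,300 is at or above €232,100, so the credit is €0.
Working Family Credit: income exceeds €321,400 by €43,900 → 59 increments × €55 = €3,245 ≥ base, so the credit is €0.
Total: €1,081 + €0 + €0 = €1,081.

€1,081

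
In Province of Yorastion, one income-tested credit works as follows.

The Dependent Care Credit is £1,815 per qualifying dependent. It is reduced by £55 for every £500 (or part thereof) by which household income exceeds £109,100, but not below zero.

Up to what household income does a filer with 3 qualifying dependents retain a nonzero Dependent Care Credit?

£158,100

Full credit = 3 × £1,815 = £5,445.
After 98 increments the reduction is 98 × £55 = £5,390, leaving £55; one more increment wipes it out. Increment 98 ends at excess 98 × £500 = £49,000, so the highest qualifying income is £109,100 + £49,000 = £158,100.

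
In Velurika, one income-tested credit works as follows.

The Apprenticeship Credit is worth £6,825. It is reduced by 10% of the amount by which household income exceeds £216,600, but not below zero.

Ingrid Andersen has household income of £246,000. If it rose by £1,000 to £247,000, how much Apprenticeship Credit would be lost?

£100

At £246,000 — 10% of the £29,400 excess over £216,600 is £2,940; credit = £6,825 − £2,940 = £3,885.
At £247,000 — 10% of the £30,400 excess over £216,600 is £3,040; credit = £6,825 − £3,040 = £3,785.
Lost: £3,885 − £3,785 = £100.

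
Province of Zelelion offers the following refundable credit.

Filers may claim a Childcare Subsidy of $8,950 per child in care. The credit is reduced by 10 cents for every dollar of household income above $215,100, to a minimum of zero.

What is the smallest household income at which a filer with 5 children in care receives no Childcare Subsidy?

Full credit = 5 × $8,950 = $44,750.
The credit falls by 10% of each dollar above $215,100, so it reaches zero when the excess is $44,750 / 10% = $447,500: income = $215,100 + $447,500 = $662,600.

$662,600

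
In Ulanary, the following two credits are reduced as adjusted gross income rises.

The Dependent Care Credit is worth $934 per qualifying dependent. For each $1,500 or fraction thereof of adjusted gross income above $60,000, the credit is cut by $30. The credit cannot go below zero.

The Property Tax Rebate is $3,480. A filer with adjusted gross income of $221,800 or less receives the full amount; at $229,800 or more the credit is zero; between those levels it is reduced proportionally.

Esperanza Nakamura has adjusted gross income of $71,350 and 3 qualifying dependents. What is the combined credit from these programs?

Dependent Care Credit: base = 3 × $934 = $2,802. income exceeds $60,000 by $11,350, which is 8 full-or-partial $1,500 increments; reduction = 8 × $30 = $240, leaving $2,562.
Property Tax Rebate: $71,350 is at or below the $221,800 threshold, so the full $3,480 applies.
Total: $2,562 + $3,480 = $6,042.

$6,042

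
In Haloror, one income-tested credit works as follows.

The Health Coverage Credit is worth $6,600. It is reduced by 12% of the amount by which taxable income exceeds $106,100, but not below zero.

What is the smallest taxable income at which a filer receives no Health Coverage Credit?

$161,100

The credit falls by 12% of each dollar above $106,100, so it reaches zero when the excess is $6,600 / 12% = $55,000: income = $106,100 + $55,000 = $161,100.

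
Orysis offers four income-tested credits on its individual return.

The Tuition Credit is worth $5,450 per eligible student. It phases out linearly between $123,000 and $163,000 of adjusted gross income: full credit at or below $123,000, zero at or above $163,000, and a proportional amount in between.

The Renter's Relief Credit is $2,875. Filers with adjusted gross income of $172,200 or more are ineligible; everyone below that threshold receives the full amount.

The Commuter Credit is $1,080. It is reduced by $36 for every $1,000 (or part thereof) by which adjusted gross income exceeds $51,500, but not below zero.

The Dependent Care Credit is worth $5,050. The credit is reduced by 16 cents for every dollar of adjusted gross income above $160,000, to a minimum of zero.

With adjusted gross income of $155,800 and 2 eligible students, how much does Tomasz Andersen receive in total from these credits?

Tuition Credit: base = 2 × $5,450 = $10,900. $155,800 is $32,800 into a $40,000 phase-out range, leaving 7,200/40,000 of the credit: $10,900 × 7,200/40,000 = $1,962.
Renter's Relief Credit: $155,800 is below the $172,200 cutoff, so the full $2,875 applies.
Commuter Credit: income exceeds $51,500 by $104,300 → 105 increments × $36 = $3,780 ≥ base, so the credit is $0.
Dependent Care Credit: $155,800 is at or below the $160,000 threshold, so the full $5,050 applies.
Total: $1,962 + $2,875 + $0 + $5,050 = $9,887.

$9,887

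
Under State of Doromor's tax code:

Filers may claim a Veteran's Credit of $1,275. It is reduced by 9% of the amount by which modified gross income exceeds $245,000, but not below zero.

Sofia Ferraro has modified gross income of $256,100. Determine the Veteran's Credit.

Veteran's Credit: 9% of the $11,100 excess over $245,000 is $999; credit = $1,275 − $999 = $276.

$276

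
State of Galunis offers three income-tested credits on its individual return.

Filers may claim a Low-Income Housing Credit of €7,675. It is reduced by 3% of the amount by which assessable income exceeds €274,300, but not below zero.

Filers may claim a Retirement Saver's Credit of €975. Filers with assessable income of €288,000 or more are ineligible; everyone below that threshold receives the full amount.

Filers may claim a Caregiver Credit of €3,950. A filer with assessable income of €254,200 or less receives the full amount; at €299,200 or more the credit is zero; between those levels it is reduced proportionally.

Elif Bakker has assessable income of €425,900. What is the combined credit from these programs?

Low-Income Housing Credit: 3% of the €151,600 excess over €274,300 is €4,548; credit = €7,675 − €4,548 = €3,127.
Retirement Saver's Credit: €425,900 meets or exceeds the €288,000 cutoff, so the credit is €0.
Caregiver Credit: €425,900 is at or above €299,200, so the credit is €0.
Total: €3,127 + €0 + €0 = €3,127.

€3,127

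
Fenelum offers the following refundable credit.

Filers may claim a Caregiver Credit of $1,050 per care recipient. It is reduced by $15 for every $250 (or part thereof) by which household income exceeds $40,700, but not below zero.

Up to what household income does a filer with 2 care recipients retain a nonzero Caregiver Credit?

Full credit = 2 × $1,050 = $2,100.
After 139 increments the reduction is 139 × $15 = $2,085, leaving $15; one more increment wipes it out. Increment 139 ends at excess 139 × $250 = $34,750, so the highest qualifying income is $40,700 + $34,750 = $75,450.

$75,450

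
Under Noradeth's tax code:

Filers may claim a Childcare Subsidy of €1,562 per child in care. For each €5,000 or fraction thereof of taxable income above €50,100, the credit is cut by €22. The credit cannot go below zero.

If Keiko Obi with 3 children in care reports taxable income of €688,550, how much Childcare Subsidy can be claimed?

Childcare Subsidy: base = 3 × €1,562 = €4,686. income exceeds €50,100 by €638,450, which is 128 full-or-partial €5,000 increments; reduction = 128 × €22 = €2,816, leaving €1,870.

€1,870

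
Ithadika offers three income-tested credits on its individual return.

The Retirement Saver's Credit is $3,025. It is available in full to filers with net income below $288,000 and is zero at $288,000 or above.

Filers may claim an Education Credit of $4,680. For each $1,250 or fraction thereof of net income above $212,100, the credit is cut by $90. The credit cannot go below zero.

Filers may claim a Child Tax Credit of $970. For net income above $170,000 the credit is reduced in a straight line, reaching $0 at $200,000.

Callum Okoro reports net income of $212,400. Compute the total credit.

Retirement Saver's Credit: $212,400 is below the $288,000 cutoff, so the full $3,025 applies.
Education Credit: income exceeds $212,100 by $300, which is 1 full-or-partial $1,250 increment; reduction = 1 × $90 = $90, leaving $4,590.
Child Tax Credit: $212,400 is at or above $200,000, so the credit is $0.
Total: $3,025 + $4,590 + $0 = $7,615.

$7,615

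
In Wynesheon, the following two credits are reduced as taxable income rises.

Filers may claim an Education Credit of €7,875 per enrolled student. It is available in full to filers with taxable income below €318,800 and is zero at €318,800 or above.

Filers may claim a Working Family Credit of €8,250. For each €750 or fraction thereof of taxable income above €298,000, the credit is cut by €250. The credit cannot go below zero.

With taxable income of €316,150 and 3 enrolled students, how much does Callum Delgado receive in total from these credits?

€25,625

Education Credit: base = 3 × €7,875 = €23,625. €316,150 is below the €318,800 cutoff, so the full €23,625 applies.
Working Family Credit: income exceeds €298,000 by €18,150, which is 25 full-or-partial €750 increments; reduction = 25 × €250 = €6,250, leaving €2,000.
Total: €23,625 + €2,000 = €25,625.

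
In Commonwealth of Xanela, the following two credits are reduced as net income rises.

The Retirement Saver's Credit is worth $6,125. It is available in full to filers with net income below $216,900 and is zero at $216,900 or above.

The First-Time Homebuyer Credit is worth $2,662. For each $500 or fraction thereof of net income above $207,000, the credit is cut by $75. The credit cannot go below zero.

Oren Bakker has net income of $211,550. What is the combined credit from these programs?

Retirement Saver's Credit: $211,550 is below the $216,900 cutoff, so the full $6,125 applies.
First-Time Homebuyer Credit: income exceeds $207,000 by $4,550, which is 10 full-or-partial $500 increments; reduction = 10 × $75 = $750, leaving $1,912.
Total: $6,125 + $1,912 = $8,037.

$8,037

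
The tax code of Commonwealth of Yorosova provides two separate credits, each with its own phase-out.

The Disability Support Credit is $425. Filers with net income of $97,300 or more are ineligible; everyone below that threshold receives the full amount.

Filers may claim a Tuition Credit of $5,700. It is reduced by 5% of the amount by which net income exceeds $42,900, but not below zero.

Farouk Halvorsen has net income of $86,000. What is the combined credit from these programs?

$3,970

Disability Support Credit: $86,000 is below the $97,300 cutoff, so the full $425 applies.
Tuition Credit: 5% of the $43,100 excess over $42,900 is $2,155; credit = $5,700 − $2,155 = $3,545.
Total: $425 + $3,545 = $3,970.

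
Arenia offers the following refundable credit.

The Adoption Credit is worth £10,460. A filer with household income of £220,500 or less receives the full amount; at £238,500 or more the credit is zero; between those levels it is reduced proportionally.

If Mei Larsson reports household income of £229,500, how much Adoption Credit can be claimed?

Adoption Credit: £229,500 is £9,000 into a £18,000 phase-out range, leaving 9,000/18,000 of the credit: £10,460 × 9,000/18,000 = £5,230.

£5,230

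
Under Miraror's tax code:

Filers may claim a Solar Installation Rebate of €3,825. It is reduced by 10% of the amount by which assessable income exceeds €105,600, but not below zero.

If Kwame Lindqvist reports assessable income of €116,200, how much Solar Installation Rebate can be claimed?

Solar Installation Rebate: 10% of the €10,600 excess over €105,600 is €1,060; credit = €3,825 − €1,060 = €2,765.

€2,765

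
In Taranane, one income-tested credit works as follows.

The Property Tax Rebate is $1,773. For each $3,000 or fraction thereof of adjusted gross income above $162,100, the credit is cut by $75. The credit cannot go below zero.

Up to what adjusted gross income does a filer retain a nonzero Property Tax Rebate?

After 23 increments the reduction is 23 × $75 = $1,725, leaving $48; one more increment wipes it out. Increment 23 ends at excess 23 × $3,000 = $69,000, so the highest qualifying income is $162,100 + $69,000 = $231,100.

$231,100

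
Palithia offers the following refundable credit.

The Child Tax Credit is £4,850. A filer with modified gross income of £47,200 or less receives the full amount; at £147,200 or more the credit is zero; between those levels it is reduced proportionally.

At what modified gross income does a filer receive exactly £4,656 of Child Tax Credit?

£4,656 is 4,656/4,850 of the full £4,850, so 194/4,850 of the £100,000 range has been used: income = £47,200 + £100,000 × 194/4,850 = £51,200.

£51,200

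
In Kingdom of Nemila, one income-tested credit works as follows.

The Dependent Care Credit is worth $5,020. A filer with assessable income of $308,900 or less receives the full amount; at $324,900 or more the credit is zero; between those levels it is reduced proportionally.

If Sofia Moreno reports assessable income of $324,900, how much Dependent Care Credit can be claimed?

Dependent Care Credit: $324,900 is at or above $324,900, so the credit is $0.

$0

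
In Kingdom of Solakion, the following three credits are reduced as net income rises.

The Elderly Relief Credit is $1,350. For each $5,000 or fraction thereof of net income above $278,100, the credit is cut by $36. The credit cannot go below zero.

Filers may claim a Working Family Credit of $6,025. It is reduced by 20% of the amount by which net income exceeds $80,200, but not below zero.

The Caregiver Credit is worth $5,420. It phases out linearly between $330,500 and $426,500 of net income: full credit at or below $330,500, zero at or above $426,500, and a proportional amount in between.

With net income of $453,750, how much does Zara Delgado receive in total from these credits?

Elderly Relief Credit: income exceeds $278,100 by $175,650, which is 36 full-or-partial $5,000 increments; reduction = 36 × $36 = $1,296, leaving $54.
Working Family Credit: 20% of the $373,550 excess over $80,200 is $74,710 ≥ base, so the credit is $0.
Caregiver Credit: $453,750 is at or above $426,500, so the credit is $0.
Total: $54 + $0 + $0 = $54.

$54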